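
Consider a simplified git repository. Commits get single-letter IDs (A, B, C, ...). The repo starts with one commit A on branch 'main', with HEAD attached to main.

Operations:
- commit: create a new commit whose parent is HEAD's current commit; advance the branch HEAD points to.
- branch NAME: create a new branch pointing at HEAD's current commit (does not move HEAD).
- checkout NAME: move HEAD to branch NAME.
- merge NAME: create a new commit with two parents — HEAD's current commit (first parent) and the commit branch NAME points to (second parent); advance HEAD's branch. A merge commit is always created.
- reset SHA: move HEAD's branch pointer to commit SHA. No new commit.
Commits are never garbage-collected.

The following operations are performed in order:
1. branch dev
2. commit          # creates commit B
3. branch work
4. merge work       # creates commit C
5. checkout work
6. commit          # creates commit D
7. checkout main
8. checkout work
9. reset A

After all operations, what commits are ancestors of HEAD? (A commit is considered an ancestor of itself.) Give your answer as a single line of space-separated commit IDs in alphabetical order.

After op 1 (branch): HEAD=main@A [dev=A main=A]
After op 2 (commit): HEAD=main@B [dev=A main=B]
After op 3 (branch): HEAD=main@B [dev=A main=B work=B]
After op 4 (merge): HEAD=main@C [dev=A main=C work=B]
After op 5 (checkout): HEAD=work@B [dev=A main=C work=B]
After op 6 (commit): HEAD=work@D [dev=A main=C work=D]
After op 7 (checkout): HEAD=main@C [dev=A main=C work=D]
After op 8 (checkout): HEAD=work@D [dev=A main=C work=D]
After op 9 (reset): HEAD=work@A [dev=A main=C work=A]

Answer: A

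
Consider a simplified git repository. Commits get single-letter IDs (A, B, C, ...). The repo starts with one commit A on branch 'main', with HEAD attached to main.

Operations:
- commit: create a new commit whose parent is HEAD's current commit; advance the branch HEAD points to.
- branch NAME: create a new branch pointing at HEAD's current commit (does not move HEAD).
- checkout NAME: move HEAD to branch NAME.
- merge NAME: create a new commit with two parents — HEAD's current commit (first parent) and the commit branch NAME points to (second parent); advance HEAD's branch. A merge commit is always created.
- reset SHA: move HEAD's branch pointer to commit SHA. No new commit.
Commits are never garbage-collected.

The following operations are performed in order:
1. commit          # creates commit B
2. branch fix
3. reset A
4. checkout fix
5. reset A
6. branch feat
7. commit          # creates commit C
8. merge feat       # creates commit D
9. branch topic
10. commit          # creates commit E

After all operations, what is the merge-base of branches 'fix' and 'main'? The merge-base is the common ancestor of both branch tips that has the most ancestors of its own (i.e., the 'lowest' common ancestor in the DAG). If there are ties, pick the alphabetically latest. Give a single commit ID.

Answer: A

Derivation:
After op 1 (commit): HEAD=main@B [main=B]
After op 2 (branch): HEAD=main@B [fix=B main=B]
After op 3 (reset): HEAD=main@A [fix=B main=A]
After op 4 (checkout): HEAD=fix@B [fix=B main=A]
After op 5 (reset): HEAD=fix@A [fix=A main=A]
After op 6 (branch): HEAD=fix@A [feat=A fix=A main=A]
After op 7 (commit): HEAD=fix@C [feat=A fix=C main=A]
After op 8 (merge): HEAD=fix@D [feat=A fix=D main=A]
After op 9 (branch): HEAD=fix@D [feat=A fix=D main=A topic=D]
After op 10 (commit): HEAD=fix@E [feat=A fix=E main=A topic=D]
ancestors(fix=E): ['A', 'C', 'D', 'E']
ancestors(main=A): ['A']
common: ['A']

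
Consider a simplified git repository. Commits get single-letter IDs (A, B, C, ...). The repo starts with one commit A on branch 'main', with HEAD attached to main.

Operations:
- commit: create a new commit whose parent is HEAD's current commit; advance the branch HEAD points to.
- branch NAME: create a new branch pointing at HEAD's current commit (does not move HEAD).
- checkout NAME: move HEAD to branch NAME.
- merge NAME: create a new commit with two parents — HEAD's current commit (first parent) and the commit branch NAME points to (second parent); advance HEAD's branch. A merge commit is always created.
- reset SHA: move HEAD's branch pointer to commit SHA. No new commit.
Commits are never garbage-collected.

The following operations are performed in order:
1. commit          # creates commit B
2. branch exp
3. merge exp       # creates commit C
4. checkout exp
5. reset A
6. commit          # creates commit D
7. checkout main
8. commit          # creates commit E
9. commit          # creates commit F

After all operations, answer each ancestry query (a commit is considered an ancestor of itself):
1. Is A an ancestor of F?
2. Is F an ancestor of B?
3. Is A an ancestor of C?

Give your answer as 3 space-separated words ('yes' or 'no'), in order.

Answer: yes no yes

Derivation:
After op 1 (commit): HEAD=main@B [main=B]
After op 2 (branch): HEAD=main@B [exp=B main=B]
After op 3 (merge): HEAD=main@C [exp=B main=C]
After op 4 (checkout): HEAD=exp@B [exp=B main=C]
After op 5 (reset): HEAD=exp@A [exp=A main=C]
After op 6 (commit): HEAD=exp@D [exp=D main=C]
After op 7 (checkout): HEAD=main@C [exp=D main=C]
After op 8 (commit): HEAD=main@E [exp=D main=E]
After op 9 (commit): HEAD=main@F [exp=D main=F]
ancestors(F) = {A,B,C,E,F}; A in? yes
ancestors(B) = {A,B}; F in? no
ancestors(C) = {A,B,C}; A in? yes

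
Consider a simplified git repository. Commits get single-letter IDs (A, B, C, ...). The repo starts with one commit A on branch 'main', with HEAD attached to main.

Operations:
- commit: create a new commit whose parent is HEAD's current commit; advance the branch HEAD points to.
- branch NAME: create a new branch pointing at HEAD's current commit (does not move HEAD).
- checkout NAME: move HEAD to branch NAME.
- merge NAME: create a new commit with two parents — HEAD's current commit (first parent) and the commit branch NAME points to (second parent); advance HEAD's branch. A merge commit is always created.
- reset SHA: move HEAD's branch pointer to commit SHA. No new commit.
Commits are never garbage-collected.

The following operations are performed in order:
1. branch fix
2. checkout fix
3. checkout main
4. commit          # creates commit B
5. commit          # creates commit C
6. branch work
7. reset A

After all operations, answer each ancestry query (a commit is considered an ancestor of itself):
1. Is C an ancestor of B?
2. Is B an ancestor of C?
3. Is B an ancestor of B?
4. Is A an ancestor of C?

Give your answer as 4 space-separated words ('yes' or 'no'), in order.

Answer: no yes yes yes

Derivation:
After op 1 (branch): HEAD=main@A [fix=A main=A]
After op 2 (checkout): HEAD=fix@A [fix=A main=A]
After op 3 (checkout): HEAD=main@A [fix=A main=A]
After op 4 (commit): HEAD=main@B [fix=A main=B]
After op 5 (commit): HEAD=main@C [fix=A main=C]
After op 6 (branch): HEAD=main@C [fix=A main=C work=C]
After op 7 (reset): HEAD=main@A [fix=A main=A work=C]
ancestors(B) = {A,B}; C in? no
ancestors(C) = {A,B,C}; B in? yes
ancestors(B) = {A,B}; B in? yes
ancestors(C) = {A,B,C}; A in? yes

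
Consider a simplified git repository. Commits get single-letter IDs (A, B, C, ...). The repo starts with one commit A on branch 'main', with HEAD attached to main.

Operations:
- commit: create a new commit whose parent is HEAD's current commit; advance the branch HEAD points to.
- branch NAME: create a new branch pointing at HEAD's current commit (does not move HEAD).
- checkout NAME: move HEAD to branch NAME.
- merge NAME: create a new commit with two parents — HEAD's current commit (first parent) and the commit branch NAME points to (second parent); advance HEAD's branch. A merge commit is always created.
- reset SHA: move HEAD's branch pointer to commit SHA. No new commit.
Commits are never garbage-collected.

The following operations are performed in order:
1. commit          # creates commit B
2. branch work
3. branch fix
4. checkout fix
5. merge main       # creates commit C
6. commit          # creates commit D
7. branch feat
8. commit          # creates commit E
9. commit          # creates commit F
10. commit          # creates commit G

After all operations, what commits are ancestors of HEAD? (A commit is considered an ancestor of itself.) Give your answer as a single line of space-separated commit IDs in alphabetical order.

After op 1 (commit): HEAD=main@B [main=B]
After op 2 (branch): HEAD=main@B [main=B work=B]
After op 3 (branch): HEAD=main@B [fix=B main=B work=B]
After op 4 (checkout): HEAD=fix@B [fix=B main=B work=B]
After op 5 (merge): HEAD=fix@C [fix=C main=B work=B]
After op 6 (commit): HEAD=fix@D [fix=D main=B work=B]
After op 7 (branch): HEAD=fix@D [feat=D fix=D main=B work=B]
After op 8 (commit): HEAD=fix@E [feat=D fix=E main=B work=B]
After op 9 (commit): HEAD=fix@F [feat=D fix=F main=B work=B]
After op 10 (commit): HEAD=fix@G [feat=D fix=G main=B work=B]

Answer: A B C D E F G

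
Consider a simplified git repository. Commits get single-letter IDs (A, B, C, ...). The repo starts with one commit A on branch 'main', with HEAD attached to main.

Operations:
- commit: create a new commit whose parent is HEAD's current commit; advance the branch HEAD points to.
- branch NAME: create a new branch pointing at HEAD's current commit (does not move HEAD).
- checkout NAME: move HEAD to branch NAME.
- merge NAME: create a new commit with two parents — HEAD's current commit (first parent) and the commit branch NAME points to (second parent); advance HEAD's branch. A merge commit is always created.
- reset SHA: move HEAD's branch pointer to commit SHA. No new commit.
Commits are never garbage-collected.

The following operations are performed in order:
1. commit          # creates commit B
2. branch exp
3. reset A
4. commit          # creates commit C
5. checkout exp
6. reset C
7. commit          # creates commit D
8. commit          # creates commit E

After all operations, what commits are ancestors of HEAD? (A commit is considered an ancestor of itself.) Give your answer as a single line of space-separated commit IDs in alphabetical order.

Answer: A C D E

Derivation:
After op 1 (commit): HEAD=main@B [main=B]
After op 2 (branch): HEAD=main@B [exp=B main=B]
After op 3 (reset): HEAD=main@A [exp=B main=A]
After op 4 (commit): HEAD=main@C [exp=B main=C]
After op 5 (checkout): HEAD=exp@B [exp=B main=C]
After op 6 (reset): HEAD=exp@C [exp=C main=C]
After op 7 (commit): HEAD=exp@D [exp=D main=C]
After op 8 (commit): HEAD=exp@E [exp=E main=C]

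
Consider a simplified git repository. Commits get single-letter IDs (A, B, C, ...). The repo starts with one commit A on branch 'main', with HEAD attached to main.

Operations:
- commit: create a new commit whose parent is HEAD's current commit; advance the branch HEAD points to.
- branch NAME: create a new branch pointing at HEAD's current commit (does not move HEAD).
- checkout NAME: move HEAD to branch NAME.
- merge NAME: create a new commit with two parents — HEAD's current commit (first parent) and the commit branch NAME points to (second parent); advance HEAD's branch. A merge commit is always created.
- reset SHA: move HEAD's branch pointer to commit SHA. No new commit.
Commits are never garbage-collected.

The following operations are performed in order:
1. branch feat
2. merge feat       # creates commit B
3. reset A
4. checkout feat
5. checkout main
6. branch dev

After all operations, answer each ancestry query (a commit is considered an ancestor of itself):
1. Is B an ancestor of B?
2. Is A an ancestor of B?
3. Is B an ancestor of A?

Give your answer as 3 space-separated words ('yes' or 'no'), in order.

Answer: yes yes no

Derivation:
After op 1 (branch): HEAD=main@A [feat=A main=A]
After op 2 (merge): HEAD=main@B [feat=A main=B]
After op 3 (reset): HEAD=main@A [feat=A main=A]
After op 4 (checkout): HEAD=feat@A [feat=A main=A]
After op 5 (checkout): HEAD=main@A [feat=A main=A]
After op 6 (branch): HEAD=main@A [dev=A feat=A main=A]
ancestors(B) = {A,B}; B in? yes
ancestors(B) = {A,B}; A in? yes
ancestors(A) = {A}; B in? no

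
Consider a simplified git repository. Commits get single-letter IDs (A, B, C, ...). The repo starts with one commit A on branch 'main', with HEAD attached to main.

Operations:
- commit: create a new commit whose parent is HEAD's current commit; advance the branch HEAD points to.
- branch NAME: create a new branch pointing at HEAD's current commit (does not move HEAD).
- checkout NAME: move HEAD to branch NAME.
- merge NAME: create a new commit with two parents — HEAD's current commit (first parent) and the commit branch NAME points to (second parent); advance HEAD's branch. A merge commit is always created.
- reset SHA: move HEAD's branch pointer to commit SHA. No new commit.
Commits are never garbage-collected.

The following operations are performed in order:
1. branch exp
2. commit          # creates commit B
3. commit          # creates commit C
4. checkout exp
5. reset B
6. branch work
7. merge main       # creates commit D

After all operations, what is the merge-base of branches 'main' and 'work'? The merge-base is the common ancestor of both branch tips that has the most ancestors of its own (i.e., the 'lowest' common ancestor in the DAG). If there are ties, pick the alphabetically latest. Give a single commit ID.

After op 1 (branch): HEAD=main@A [exp=A main=A]
After op 2 (commit): HEAD=main@B [exp=A main=B]
After op 3 (commit): HEAD=main@C [exp=A main=C]
After op 4 (checkout): HEAD=exp@A [exp=A main=C]
After op 5 (reset): HEAD=exp@B [exp=B main=C]
After op 6 (branch): HEAD=exp@B [exp=B main=C work=B]
After op 7 (merge): HEAD=exp@D [exp=D main=C work=B]
ancestors(main=C): ['A', 'B', 'C']
ancestors(work=B): ['A', 'B']
common: ['A', 'B']

Answer: B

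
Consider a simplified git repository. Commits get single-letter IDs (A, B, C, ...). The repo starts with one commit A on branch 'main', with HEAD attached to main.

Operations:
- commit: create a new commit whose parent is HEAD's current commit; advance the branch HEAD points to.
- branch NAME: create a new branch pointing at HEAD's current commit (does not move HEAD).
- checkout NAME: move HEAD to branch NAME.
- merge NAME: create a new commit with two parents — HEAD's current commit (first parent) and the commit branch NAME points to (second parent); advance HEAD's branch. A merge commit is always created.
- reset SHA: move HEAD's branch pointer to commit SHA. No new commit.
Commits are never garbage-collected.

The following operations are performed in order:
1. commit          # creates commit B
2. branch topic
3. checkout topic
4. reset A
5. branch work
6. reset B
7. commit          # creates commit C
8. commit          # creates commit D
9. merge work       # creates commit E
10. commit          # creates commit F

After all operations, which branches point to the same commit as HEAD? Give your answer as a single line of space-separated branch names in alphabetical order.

Answer: topic

Derivation:
After op 1 (commit): HEAD=main@B [main=B]
After op 2 (branch): HEAD=main@B [main=B topic=B]
After op 3 (checkout): HEAD=topic@B [main=B topic=B]
After op 4 (reset): HEAD=topic@A [main=B topic=A]
After op 5 (branch): HEAD=topic@A [main=B topic=A work=A]
After op 6 (reset): HEAD=topic@B [main=B topic=B work=A]
After op 7 (commit): HEAD=topic@C [main=B topic=C work=A]
After op 8 (commit): HEAD=topic@D [main=B topic=D work=A]
After op 9 (merge): HEAD=topic@E [main=B topic=E work=A]
After op 10 (commit): HEAD=topic@F [main=B topic=F work=A]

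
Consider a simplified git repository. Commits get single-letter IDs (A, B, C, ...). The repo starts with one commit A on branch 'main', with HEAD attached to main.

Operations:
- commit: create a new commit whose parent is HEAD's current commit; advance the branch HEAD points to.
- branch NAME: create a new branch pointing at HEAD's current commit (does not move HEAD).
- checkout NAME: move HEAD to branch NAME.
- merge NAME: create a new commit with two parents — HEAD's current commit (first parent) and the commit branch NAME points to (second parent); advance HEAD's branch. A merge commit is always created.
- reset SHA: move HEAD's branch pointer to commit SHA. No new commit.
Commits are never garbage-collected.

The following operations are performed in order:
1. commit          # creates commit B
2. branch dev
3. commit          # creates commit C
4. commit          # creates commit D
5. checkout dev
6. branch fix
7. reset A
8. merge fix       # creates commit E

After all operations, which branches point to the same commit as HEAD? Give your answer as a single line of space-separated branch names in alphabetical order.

After op 1 (commit): HEAD=main@B [main=B]
After op 2 (branch): HEAD=main@B [dev=B main=B]
After op 3 (commit): HEAD=main@C [dev=B main=C]
After op 4 (commit): HEAD=main@D [dev=B main=D]
After op 5 (checkout): HEAD=dev@B [dev=B main=D]
After op 6 (branch): HEAD=dev@B [dev=B fix=B main=D]
After op 7 (reset): HEAD=dev@A [dev=A fix=B main=D]
After op 8 (merge): HEAD=dev@E [dev=E fix=B main=D]

Answer: dev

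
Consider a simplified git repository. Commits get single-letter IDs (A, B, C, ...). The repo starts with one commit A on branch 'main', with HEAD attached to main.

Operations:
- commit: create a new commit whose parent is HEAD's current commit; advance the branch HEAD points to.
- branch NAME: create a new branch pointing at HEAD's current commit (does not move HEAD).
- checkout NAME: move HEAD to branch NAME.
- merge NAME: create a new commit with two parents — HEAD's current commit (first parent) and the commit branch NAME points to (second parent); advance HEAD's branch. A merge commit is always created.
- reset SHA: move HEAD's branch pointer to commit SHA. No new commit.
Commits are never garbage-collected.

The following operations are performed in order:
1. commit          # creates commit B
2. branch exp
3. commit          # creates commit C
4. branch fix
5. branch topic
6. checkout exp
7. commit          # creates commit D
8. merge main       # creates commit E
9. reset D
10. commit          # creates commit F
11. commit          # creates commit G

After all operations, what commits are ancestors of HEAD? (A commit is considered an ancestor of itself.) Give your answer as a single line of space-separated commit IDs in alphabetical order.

Answer: A B D F G

Derivation:
After op 1 (commit): HEAD=main@B [main=B]
After op 2 (branch): HEAD=main@B [exp=B main=B]
After op 3 (commit): HEAD=main@C [exp=B main=C]
After op 4 (branch): HEAD=main@C [exp=B fix=C main=C]
After op 5 (branch): HEAD=main@C [exp=B fix=C main=C topic=C]
After op 6 (checkout): HEAD=exp@B [exp=B fix=C main=C topic=C]
After op 7 (commit): HEAD=exp@D [exp=D fix=C main=C topic=C]
After op 8 (merge): HEAD=exp@E [exp=E fix=C main=C topic=C]
After op 9 (reset): HEAD=exp@D [exp=D fix=C main=C topic=C]
After op 10 (commit): HEAD=exp@F [exp=F fix=C main=C topic=C]
After op 11 (commit): HEAD=exp@G [exp=G fix=C main=C topic=C]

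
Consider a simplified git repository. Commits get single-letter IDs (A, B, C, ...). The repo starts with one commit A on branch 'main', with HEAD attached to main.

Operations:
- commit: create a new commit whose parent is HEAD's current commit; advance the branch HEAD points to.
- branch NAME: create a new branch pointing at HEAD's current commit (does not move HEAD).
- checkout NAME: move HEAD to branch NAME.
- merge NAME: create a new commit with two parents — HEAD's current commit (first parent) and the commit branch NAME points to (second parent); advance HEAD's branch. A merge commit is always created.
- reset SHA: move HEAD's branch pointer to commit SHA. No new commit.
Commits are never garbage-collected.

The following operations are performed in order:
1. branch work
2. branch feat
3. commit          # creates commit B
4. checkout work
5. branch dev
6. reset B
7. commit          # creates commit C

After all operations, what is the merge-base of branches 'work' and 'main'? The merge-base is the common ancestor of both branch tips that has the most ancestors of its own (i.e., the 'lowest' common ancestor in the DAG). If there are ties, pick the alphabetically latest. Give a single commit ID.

After op 1 (branch): HEAD=main@A [main=A work=A]
After op 2 (branch): HEAD=main@A [feat=A main=A work=A]
After op 3 (commit): HEAD=main@B [feat=A main=B work=A]
After op 4 (checkout): HEAD=work@A [feat=A main=B work=A]
After op 5 (branch): HEAD=work@A [dev=A feat=A main=B work=A]
After op 6 (reset): HEAD=work@B [dev=A feat=A main=B work=B]
After op 7 (commit): HEAD=work@C [dev=A feat=A main=B work=C]
ancestors(work=C): ['A', 'B', 'C']
ancestors(main=B): ['A', 'B']
common: ['A', 'B']

Answer: B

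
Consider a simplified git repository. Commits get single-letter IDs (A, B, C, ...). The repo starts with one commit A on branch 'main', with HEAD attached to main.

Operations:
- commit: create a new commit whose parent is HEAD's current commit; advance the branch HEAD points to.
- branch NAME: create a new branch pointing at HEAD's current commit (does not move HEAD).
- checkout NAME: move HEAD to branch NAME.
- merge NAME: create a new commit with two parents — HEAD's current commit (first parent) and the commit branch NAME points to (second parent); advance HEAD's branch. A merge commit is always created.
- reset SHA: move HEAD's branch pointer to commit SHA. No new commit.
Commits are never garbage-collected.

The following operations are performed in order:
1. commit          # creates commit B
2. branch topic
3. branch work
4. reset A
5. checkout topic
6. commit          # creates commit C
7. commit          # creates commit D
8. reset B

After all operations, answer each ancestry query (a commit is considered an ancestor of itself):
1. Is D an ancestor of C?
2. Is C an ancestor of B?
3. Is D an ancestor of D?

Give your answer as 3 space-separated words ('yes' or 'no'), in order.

Answer: no no yes

Derivation:
After op 1 (commit): HEAD=main@B [main=B]
After op 2 (branch): HEAD=main@B [main=B topic=B]
After op 3 (branch): HEAD=main@B [main=B topic=B work=B]
After op 4 (reset): HEAD=main@A [main=A topic=B work=B]
After op 5 (checkout): HEAD=topic@B [main=A topic=B work=B]
After op 6 (commit): HEAD=topic@C [main=A topic=C work=B]
After op 7 (commit): HEAD=topic@D [main=A topic=D work=B]
After op 8 (reset): HEAD=topic@B [main=A topic=B work=B]
ancestors(C) = {A,B,C}; D in? no
ancestors(B) = {A,B}; C in? no
ancestors(D) = {A,B,C,D}; D in? yes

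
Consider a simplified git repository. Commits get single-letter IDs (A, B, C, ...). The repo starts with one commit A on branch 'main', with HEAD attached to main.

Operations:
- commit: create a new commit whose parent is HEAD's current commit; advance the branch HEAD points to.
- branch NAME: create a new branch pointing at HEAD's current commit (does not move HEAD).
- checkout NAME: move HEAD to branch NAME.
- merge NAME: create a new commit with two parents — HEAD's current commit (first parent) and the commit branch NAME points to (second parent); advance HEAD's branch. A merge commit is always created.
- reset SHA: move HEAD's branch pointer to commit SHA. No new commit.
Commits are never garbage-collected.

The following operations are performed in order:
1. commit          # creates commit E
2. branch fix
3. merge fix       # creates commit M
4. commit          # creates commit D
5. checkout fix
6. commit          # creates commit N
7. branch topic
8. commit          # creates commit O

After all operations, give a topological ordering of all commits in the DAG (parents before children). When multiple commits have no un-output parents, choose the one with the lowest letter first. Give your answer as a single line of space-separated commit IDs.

After op 1 (commit): HEAD=main@E [main=E]
After op 2 (branch): HEAD=main@E [fix=E main=E]
After op 3 (merge): HEAD=main@M [fix=E main=M]
After op 4 (commit): HEAD=main@D [fix=E main=D]
After op 5 (checkout): HEAD=fix@E [fix=E main=D]
After op 6 (commit): HEAD=fix@N [fix=N main=D]
After op 7 (branch): HEAD=fix@N [fix=N main=D topic=N]
After op 8 (commit): HEAD=fix@O [fix=O main=D topic=N]
commit A: parents=[]
commit D: parents=['M']
commit E: parents=['A']
commit M: parents=['E', 'E']
commit N: parents=['E']
commit O: parents=['N']

Answer: A E M D N O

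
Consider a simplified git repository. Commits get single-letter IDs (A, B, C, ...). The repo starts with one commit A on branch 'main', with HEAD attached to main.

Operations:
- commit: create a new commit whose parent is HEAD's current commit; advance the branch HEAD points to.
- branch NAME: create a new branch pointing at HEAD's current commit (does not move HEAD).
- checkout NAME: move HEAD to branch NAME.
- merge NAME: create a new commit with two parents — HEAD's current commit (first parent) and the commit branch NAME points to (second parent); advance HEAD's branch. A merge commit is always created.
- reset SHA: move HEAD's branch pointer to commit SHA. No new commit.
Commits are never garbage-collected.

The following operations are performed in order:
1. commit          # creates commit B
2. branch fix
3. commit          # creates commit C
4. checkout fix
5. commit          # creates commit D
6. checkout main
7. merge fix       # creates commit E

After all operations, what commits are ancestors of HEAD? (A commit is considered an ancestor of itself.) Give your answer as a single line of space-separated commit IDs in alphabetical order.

Answer: A B C D E

Derivation:
After op 1 (commit): HEAD=main@B [main=B]
After op 2 (branch): HEAD=main@B [fix=B main=B]
After op 3 (commit): HEAD=main@C [fix=B main=C]
After op 4 (checkout): HEAD=fix@B [fix=B main=C]
After op 5 (commit): HEAD=fix@D [fix=D main=C]
After op 6 (checkout): HEAD=main@C [fix=D main=C]
After op 7 (merge): HEAD=main@E [fix=D main=E]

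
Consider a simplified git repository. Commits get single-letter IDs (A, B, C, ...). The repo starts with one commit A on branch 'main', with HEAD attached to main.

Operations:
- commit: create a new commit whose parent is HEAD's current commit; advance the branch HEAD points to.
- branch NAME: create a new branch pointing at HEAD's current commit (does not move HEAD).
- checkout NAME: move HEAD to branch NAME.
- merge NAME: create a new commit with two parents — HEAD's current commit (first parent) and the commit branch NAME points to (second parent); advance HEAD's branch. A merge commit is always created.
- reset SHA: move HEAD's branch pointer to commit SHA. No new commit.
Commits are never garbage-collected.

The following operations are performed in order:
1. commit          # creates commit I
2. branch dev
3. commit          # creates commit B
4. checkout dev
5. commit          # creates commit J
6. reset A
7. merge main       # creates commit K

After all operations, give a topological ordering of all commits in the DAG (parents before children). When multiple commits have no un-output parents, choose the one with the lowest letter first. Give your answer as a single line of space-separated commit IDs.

After op 1 (commit): HEAD=main@I [main=I]
After op 2 (branch): HEAD=main@I [dev=I main=I]
After op 3 (commit): HEAD=main@B [dev=I main=B]
After op 4 (checkout): HEAD=dev@I [dev=I main=B]
After op 5 (commit): HEAD=dev@J [dev=J main=B]
After op 6 (reset): HEAD=dev@A [dev=A main=B]
After op 7 (merge): HEAD=dev@K [dev=K main=B]
commit A: parents=[]
commit B: parents=['I']
commit I: parents=['A']
commit J: parents=['I']
commit K: parents=['A', 'B']

Answer: A I B J K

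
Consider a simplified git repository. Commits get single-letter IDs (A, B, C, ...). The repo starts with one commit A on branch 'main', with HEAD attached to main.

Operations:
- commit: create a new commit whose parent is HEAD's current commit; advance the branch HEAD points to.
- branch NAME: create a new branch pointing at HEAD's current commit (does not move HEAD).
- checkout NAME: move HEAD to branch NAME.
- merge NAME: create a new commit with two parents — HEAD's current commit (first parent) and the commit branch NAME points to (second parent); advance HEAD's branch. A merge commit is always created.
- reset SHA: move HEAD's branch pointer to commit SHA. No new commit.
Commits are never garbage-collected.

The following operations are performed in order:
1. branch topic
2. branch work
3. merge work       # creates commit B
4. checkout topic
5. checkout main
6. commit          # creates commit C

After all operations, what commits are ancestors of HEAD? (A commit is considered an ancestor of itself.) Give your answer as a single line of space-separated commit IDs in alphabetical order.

Answer: A B C

Derivation:
After op 1 (branch): HEAD=main@A [main=A topic=A]
After op 2 (branch): HEAD=main@A [main=A topic=A work=A]
After op 3 (merge): HEAD=main@B [main=B topic=A work=A]
After op 4 (checkout): HEAD=topic@A [main=B topic=A work=A]
After op 5 (checkout): HEAD=main@B [main=B topic=A work=A]
After op 6 (commit): HEAD=main@C [main=C topic=A work=A]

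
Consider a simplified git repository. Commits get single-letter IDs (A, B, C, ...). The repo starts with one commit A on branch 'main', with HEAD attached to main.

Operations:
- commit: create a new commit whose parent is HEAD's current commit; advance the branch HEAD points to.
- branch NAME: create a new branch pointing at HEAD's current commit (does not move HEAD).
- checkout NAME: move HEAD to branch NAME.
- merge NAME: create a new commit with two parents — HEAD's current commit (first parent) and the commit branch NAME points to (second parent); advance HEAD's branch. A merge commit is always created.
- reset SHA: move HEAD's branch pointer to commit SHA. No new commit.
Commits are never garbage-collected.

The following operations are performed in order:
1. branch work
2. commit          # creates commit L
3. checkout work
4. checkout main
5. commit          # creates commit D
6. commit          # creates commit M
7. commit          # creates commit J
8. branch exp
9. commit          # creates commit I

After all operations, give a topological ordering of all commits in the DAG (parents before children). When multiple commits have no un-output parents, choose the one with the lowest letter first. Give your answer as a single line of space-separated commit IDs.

Answer: A L D M J I

Derivation:
After op 1 (branch): HEAD=main@A [main=A work=A]
After op 2 (commit): HEAD=main@L [main=L work=A]
After op 3 (checkout): HEAD=work@A [main=L work=A]
After op 4 (checkout): HEAD=main@L [main=L work=A]
After op 5 (commit): HEAD=main@D [main=D work=A]
After op 6 (commit): HEAD=main@M [main=M work=A]
After op 7 (commit): HEAD=main@J [main=J work=A]
After op 8 (branch): HEAD=main@J [exp=J main=J work=A]
After op 9 (commit): HEAD=main@I [exp=J main=I work=A]
commit A: parents=[]
commit D: parents=['L']
commit I: parents=['J']
commit J: parents=['M']
commit L: parents=['A']
commit M: parents=['D']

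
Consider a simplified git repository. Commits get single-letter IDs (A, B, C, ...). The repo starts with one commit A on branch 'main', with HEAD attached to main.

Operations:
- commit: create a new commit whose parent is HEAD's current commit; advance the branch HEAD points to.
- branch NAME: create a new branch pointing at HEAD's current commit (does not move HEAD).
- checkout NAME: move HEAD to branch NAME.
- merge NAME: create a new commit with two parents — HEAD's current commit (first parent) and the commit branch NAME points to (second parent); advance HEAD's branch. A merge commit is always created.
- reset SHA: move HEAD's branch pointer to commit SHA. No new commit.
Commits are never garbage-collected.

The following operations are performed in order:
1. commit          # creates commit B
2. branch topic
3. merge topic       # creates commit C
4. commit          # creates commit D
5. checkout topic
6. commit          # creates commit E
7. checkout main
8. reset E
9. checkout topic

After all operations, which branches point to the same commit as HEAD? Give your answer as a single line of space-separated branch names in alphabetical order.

Answer: main topic

Derivation:
After op 1 (commit): HEAD=main@B [main=B]
After op 2 (branch): HEAD=main@B [main=B topic=B]
After op 3 (merge): HEAD=main@C [main=C topic=B]
After op 4 (commit): HEAD=main@D [main=D topic=B]
After op 5 (checkout): HEAD=topic@B [main=D topic=B]
After op 6 (commit): HEAD=topic@E [main=D topic=E]
After op 7 (checkout): HEAD=main@D [main=D topic=E]
After op 8 (reset): HEAD=main@E [main=E topic=E]
After op 9 (checkout): HEAD=topic@E [main=E topic=E]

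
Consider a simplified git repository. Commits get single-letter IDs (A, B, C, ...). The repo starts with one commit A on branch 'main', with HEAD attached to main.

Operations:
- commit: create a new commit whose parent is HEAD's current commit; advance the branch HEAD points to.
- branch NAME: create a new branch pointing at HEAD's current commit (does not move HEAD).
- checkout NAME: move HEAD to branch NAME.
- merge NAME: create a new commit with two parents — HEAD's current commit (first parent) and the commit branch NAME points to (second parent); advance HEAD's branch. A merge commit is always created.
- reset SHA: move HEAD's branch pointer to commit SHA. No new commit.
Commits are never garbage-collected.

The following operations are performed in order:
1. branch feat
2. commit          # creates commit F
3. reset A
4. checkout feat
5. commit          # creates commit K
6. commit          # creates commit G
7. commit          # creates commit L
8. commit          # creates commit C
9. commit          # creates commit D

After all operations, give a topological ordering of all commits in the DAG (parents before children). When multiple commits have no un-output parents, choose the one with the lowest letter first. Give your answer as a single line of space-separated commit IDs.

After op 1 (branch): HEAD=main@A [feat=A main=A]
After op 2 (commit): HEAD=main@F [feat=A main=F]
After op 3 (reset): HEAD=main@A [feat=A main=A]
After op 4 (checkout): HEAD=feat@A [feat=A main=A]
After op 5 (commit): HEAD=feat@K [feat=K main=A]
After op 6 (commit): HEAD=feat@G [feat=G main=A]
After op 7 (commit): HEAD=feat@L [feat=L main=A]
After op 8 (commit): HEAD=feat@C [feat=C main=A]
After op 9 (commit): HEAD=feat@D [feat=D main=A]
commit A: parents=[]
commit C: parents=['L']
commit D: parents=['C']
commit F: parents=['A']
commit G: parents=['K']
commit K: parents=['A']
commit L: parents=['G']

Answer: A F K G L C D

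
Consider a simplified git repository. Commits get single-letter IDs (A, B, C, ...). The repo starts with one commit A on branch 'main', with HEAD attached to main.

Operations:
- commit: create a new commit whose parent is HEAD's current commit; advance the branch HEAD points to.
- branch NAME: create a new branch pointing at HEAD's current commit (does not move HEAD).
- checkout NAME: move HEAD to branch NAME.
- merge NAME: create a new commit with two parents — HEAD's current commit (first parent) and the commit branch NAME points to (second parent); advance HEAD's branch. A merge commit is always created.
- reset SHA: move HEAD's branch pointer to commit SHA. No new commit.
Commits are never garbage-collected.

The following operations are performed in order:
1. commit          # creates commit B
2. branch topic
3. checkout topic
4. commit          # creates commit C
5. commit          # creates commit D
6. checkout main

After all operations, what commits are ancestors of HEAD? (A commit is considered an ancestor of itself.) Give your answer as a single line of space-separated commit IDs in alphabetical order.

After op 1 (commit): HEAD=main@B [main=B]
After op 2 (branch): HEAD=main@B [main=B topic=B]
After op 3 (checkout): HEAD=topic@B [main=B topic=B]
After op 4 (commit): HEAD=topic@C [main=B topic=C]
After op 5 (commit): HEAD=topic@D [main=B topic=D]
After op 6 (checkout): HEAD=main@B [main=B topic=D]

Answer: A B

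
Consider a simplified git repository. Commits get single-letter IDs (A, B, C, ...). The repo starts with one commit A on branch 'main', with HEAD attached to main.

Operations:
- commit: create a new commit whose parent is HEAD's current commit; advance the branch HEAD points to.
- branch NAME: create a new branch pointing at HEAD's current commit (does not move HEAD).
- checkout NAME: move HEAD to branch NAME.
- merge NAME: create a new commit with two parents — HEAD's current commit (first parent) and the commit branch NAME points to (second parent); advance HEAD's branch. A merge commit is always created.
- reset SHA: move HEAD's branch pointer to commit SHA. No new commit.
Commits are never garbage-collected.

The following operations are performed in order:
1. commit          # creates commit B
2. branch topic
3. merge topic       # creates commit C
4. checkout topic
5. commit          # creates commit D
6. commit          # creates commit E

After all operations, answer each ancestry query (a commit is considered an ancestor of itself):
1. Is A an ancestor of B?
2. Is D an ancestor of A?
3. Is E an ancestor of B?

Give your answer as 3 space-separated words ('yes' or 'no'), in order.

After op 1 (commit): HEAD=main@B [main=B]
After op 2 (branch): HEAD=main@B [main=B topic=B]
After op 3 (merge): HEAD=main@C [main=C topic=B]
After op 4 (checkout): HEAD=topic@B [main=C topic=B]
After op 5 (commit): HEAD=topic@D [main=C topic=D]
After op 6 (commit): HEAD=topic@E [main=C topic=E]
ancestors(B) = {A,B}; A in? yes
ancestors(A) = {A}; D in? no
ancestors(B) = {A,B}; E in? no

Answer: yes no no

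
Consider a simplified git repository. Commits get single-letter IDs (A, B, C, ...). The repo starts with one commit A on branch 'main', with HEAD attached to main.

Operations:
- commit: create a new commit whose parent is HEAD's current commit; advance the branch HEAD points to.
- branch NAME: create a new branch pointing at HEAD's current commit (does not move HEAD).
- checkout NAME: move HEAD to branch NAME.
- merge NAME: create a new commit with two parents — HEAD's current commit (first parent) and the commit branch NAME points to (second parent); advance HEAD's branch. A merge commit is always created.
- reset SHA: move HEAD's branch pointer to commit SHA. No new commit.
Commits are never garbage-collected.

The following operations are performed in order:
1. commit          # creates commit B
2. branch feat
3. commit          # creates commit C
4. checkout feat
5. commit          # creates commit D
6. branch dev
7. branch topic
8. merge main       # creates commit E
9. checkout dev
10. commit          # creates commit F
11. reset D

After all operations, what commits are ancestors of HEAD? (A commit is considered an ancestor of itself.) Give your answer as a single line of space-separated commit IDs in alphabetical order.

After op 1 (commit): HEAD=main@B [main=B]
After op 2 (branch): HEAD=main@B [feat=B main=B]
After op 3 (commit): HEAD=main@C [feat=B main=C]
After op 4 (checkout): HEAD=feat@B [feat=B main=C]
After op 5 (commit): HEAD=feat@D [feat=D main=C]
After op 6 (branch): HEAD=feat@D [dev=D feat=D main=C]
After op 7 (branch): HEAD=feat@D [dev=D feat=D main=C topic=D]
After op 8 (merge): HEAD=feat@E [dev=D feat=E main=C topic=D]
After op 9 (checkout): HEAD=dev@D [dev=D feat=E main=C topic=D]
After op 10 (commit): HEAD=dev@F [dev=F feat=E main=C topic=D]
After op 11 (reset): HEAD=dev@D [dev=D feat=E main=C topic=D]

Answer: A B D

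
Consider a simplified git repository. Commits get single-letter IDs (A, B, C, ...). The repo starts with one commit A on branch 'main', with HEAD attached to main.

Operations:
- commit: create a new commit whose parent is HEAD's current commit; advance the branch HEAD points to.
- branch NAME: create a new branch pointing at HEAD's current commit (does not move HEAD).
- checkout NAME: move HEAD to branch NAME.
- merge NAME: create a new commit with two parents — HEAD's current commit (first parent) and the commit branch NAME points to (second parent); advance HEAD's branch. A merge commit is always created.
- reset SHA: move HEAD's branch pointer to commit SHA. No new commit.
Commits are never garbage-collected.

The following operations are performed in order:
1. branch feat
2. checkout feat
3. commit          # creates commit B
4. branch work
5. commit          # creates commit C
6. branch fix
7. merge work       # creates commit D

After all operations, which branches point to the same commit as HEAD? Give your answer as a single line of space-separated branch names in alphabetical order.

Answer: feat

Derivation:
After op 1 (branch): HEAD=main@A [feat=A main=A]
After op 2 (checkout): HEAD=feat@A [feat=A main=A]
After op 3 (commit): HEAD=feat@B [feat=B main=A]
After op 4 (branch): HEAD=feat@B [feat=B main=A work=B]
After op 5 (commit): HEAD=feat@C [feat=C main=A work=B]
After op 6 (branch): HEAD=feat@C [feat=C fix=C main=A work=B]
After op 7 (merge): HEAD=feat@D [feat=D fix=C main=A work=B]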